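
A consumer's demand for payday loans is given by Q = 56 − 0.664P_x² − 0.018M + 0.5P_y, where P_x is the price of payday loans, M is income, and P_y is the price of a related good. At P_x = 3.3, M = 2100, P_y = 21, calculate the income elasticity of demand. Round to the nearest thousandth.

Substituting, Q = 56 − 0.664(3.3)² − 0.018(2100) + 0.5(21) = 56 − 7.231 − 37.8 + 10.5 = 21.469.
∂Q/∂M = −0.018, so E_I = -0.018·(2100/21.469) ≈ -1.761.
E_I < 0: inferior good.

-1.761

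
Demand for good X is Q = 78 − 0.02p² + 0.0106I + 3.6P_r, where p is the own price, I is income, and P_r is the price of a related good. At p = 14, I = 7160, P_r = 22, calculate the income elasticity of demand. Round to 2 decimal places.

At the given point, Q = 78 − 0.02(14)² + 0.0106(7160) + 3.6(22) = 78 − 3.92 + 75.896 + 79.2 = 229.176.
∂Q/∂I = +0.0106, so E_I = 0.0106·(7160/229.176) ≈ 0.33.
E_I ∈ (0,1): normal good (necessity).

0.33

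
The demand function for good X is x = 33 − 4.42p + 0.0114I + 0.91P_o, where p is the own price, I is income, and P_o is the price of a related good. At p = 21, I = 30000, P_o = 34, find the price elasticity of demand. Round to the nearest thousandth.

-0.296

At the given point, x = 33 − 4.42(21) + 0.0114(30000) + 0.91(34) = 33 − 92.82 + 342 + 30.94 = 313.12.
∂x/∂p = −4.42, so E_p = (−4.42)·(21/313.12) ≈ -0.296.
|E_p| < 1: demand is inelastic.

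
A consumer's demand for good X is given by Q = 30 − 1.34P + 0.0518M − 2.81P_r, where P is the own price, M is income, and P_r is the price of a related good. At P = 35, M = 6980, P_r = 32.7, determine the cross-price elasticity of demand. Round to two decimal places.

Substituting, Q = 30 − 1.34(35) + 0.0518(6980) − 2.81(32.7) = 30 − 46.9 + 361.564 − 91.887 = 252.777.
∂Q/∂P_r = −2.81, so E_xy = -2.81·(32.7/252.777) ≈ -0.36.
E_xy < 0: the goods are complements.

-0.36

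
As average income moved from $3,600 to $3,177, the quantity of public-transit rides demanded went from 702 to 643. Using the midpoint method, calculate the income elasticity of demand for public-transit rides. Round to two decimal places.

%ΔQ = (643 − 702)/[(702+643)/2] = -59/672.5 ≈ -0.0877.
%ΔI = (3,177 − 3,600)/[(3,600+3,177)/2] = -423/3388.5 ≈ -0.1248.
E_I = %ΔQ/%ΔI ≈ 0.70.
E_I ∈ (0,1): normal good (necessity).

0.70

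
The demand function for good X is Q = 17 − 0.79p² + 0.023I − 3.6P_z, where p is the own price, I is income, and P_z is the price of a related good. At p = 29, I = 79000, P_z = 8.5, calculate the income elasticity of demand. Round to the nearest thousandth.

1.595

At the given point, Q = 17 − 0.79(29)² + 0.023(79000) − 3.6(8.5) = 17 − 664.39 + 1817 − 30.6 = 1139.01.
∂Q/∂I = +0.023, so E_I = 0.023·(79000/1139.01) ≈ 1.595.
E_I > 1: normal good (luxury).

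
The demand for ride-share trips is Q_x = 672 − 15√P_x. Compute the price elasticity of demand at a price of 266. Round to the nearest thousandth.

At P_x = 266, Q_x = 427.3574.
dQ_x/dP_x = −15/(2√P_x) = −15/(2·16.3095).
Point elasticity E = (dQ_x/dP_x)·(P_x/Q_x) = -0.4599 × 266/427.3574 ≈ -0.286.
|E| < 1, so demand is inelastic at this price.

-0.286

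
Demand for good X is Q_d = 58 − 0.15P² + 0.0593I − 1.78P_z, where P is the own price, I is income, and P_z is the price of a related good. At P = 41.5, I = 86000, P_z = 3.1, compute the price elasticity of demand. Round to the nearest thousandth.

First evaluate Q_d: 58 − 0.15(41.5)² + 0.0593(86000) − 1.78(3.1) = 58 − 258.3375 + 5099.8 − 5.518 = 4893.9445.
∂Q_d/∂P = −2·0.15·P = -12.45, so E_p = -12.45·(41.5/4893.9445) ≈ -0.106.
|E_p| < 1: demand is inelastic.

-0.106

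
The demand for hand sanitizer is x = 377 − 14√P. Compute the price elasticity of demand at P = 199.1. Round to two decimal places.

-0.55

At P = 199.1, x = 179.4561.
dx/dP = −14/(2√P) = −14/(2·14.1103).
Point elasticity E = (dx/dP)·(P/x) = -0.4961 × 199.1/179.4561 ≈ -0.55.
|E| < 1, so demand is inelastic at this price.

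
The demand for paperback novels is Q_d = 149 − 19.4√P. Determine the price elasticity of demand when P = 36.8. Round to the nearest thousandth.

-1.879

At P = 36.8, Q_d = 31.3138.
dQ_d/dP = −19.4/(2√P) = −19.4/(2·6.0663).
Point elasticity E = (dQ_d/dP)·(P/Q_d) = -1.599 × 36.8/31.3138 ≈ -1.879.
|E| > 1, so demand is elastic at this price.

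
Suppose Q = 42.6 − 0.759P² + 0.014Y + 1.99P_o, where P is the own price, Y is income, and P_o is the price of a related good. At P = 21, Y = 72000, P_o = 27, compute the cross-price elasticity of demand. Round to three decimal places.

First evaluate Q: 42.6 − 0.759(21)² + 0.014(72000) + 1.99(27) = 42.6 − 334.719 + 1008 + 53.73 = 769.611.
∂Q/∂P_o = +1.99, so E_xy = 1.99·(27/769.611) ≈ 0.070.
E_xy > 0: the goods are substitutes.

0.070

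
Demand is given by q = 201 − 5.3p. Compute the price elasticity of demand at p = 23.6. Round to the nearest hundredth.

-1.65

At p = 23.6, q = 75.92.
dq/dp = −5.3.
Point elasticity E = (dq/dp)·(p/q) = -5.3 × 23.6/75.92 ≈ -1.65.
|E| > 1, so demand is elastic at this price.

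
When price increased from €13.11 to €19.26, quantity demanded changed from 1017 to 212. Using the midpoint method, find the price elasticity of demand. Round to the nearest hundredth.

-3.45

%ΔQ = (212 − 1017)/[(1017 + 212)/2] = -805/614.5 ≈ -1.3100.
%Δp = (19.26 − 13.11)/[(13.11 + 19.26)/2] = 6.15/16.185 ≈ 0.3800.
Arc elasticity E = %ΔQ/%Δp ≈ -1.3100/0.3800 ≈ -3.45.
|E| > 1: demand is elastic over this range.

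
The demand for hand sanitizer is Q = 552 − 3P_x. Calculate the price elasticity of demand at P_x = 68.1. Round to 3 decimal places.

-0.588

At P_x = 68.1, Q = 347.7.
dQ/dP_x = −3.
Point elasticity E = (dQ/dP_x)·(P_x/Q) = -3 × 68.1/347.7 ≈ -0.588.
|E| < 1, so demand is inelastic at this price.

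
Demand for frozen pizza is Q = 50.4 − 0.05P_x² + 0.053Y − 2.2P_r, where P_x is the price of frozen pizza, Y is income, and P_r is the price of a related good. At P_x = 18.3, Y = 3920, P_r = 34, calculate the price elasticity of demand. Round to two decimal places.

Substituting, Q = 50.4 − 0.05(18.3)² + 0.053(3920) − 2.2(34) = 50.4 − 16.7445 + 207.76 − 74.8 = 166.6155.
∂Q/∂P_x = −2·0.05·P_x = -1.83, so E_p = -1.83·(18.3/166.6155) ≈ -0.20.
|E_p| < 1: demand is inelastic.

-0.20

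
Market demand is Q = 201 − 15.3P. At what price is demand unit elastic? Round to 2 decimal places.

6.57

For linear demand Q = a − bP, E = −bP/(a − bP). |E| = 1 ⇒ bP = a − bP ⇒ P = a/(2b).
P = 201/(2·15.3) ≈ 6.57.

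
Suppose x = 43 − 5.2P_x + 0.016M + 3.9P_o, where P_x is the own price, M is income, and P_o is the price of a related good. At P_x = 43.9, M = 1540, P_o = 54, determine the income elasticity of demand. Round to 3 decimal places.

0.493

x = 43 − 5.2(43.9) + 0.016(1540) + 3.9(54) = 43 − 228.28 + 24.64 + 210.6 = 49.96.
∂x/∂M = +0.016, so E_I = 0.016·(1540/49.96) ≈ 0.493.
E_I ∈ (0,1): normal good (necessity).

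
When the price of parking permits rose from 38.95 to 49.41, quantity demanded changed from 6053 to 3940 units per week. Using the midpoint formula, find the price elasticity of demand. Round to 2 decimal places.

%Δq = (3940 − 6053)/[(6053 + 3940)/2] = -2113/4996.5 ≈ -0.4229.
%Δp = (49.41 − 38.95)/[(38.95 + 49.41)/2] = 10.46/44.18 ≈ 0.2368.
Arc elasticity E = %Δq/%Δp ≈ -0.4229/0.2368 ≈ -1.79.
|E| > 1: demand is elastic over this range.

-1.79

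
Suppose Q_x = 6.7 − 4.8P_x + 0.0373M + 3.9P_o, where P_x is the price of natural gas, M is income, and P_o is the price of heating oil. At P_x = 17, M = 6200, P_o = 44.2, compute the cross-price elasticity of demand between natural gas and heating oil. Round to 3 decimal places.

0.524

Q_x = 6.7 − 4.8(17) + 0.0373(6200) + 3.9(44.2) = 6.7 − 81.6 + 231.26 + 172.38 = 328.74.
∂Q_x/∂P_o = +3.9, so E_xy = 3.9·(44.2/328.74) ≈ 0.524.
E_xy > 0: the goods are substitutes.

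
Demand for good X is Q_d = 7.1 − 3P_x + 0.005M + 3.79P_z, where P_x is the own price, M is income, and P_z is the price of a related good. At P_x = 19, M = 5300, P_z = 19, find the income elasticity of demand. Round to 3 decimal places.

At the given point, Q_d = 7.1 − 3(19) + 0.005(5300) + 3.79(19) = 7.1 − 57 + 26.5 + 72.01 = 48.61.
∂Q_d/∂M = +0.005, so E_I = 0.005·(5300/48.61) ≈ 0.545.
E_I ∈ (0,1): normal good (necessity).

0.545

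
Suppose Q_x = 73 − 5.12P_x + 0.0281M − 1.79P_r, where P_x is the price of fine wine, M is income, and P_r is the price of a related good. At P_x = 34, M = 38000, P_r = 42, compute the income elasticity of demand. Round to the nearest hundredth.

Evaluating quantity at (P_x, M, P_r) gives Q_x = 73 − 5.12(34) + 0.0281(38000) − 1.79(42) = 73 − 174.08 + 1067.8 − 75.18 = 891.54.
∂Q_x/∂M = +0.0281, so E_I = 0.0281·(38000/891.54) ≈ 1.20.
E_I > 1: normal good (luxury).

1.20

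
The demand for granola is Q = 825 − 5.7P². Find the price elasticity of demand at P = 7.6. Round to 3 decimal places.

-1.328

At P = 7.6, Q = 495.768.
dQ/dP = −2·5.7·P = −86.64.
Point elasticity E = (dQ/dP)·(P/Q) = -86.64 × 7.6/495.768 ≈ -1.328.
|E| > 1, so demand is elastic at this price.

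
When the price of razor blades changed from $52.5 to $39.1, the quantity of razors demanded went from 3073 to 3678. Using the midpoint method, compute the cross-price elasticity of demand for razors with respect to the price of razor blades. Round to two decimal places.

-0.61

%ΔQ_x = (3678 − 3073)/[(3073+3678)/2] = 605/3375.5 ≈ 0.1792.
%ΔP_y = (39.1 − 52.5)/[(52.5+39.1)/2] ≈ -0.2926.
E_xy = 0.1792/-0.2926 ≈ -0.61.
E_xy < 0, so razors and razor blades are complements.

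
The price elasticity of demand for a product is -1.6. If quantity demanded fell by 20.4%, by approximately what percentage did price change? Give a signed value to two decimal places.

%ΔQ ≈ E × %ΔP ⇒ %ΔP = %ΔQ / E = (-20.4%)/(-1.6) = 12.75%.

12.75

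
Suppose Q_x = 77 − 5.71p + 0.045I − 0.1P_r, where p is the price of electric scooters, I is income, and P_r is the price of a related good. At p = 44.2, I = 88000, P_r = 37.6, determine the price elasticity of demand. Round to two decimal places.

First evaluate Q_x: 77 − 5.71(44.2) + 0.045(88000) − 0.1(37.6) = 77 − 252.382 + 3960 − 3.76 = 3780.858.
∂Q_x/∂p = −5.71, so E_p = (−5.71)·(44.2/3780.858) ≈ -0.07.
|E_p| < 1: demand is inelastic.

-0.07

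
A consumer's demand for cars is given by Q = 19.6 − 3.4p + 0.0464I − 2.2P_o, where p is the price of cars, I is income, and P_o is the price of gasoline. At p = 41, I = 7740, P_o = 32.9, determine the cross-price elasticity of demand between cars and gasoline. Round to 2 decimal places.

-0.43

At the given point, Q = 19.6 − 3.4(41) + 0.0464(7740) − 2.2(32.9) = 19.6 − 139.4 + 359.136 − 72.38 = 166.956.
∂Q/∂P_o = −2.2, so E_xy = -2.2·(32.9/166.956) ≈ -0.43.
E_xy < 0: the goods are complements.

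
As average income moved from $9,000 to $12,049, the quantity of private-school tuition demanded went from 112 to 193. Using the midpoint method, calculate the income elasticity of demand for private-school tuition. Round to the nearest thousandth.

%ΔQ = (193 − 112)/[(112+193)/2] = 81/152.5 ≈ 0.5311.
%ΔY = (12,049 − 9,000)/[(9,000+12,049)/2] = 3049/10524.5 ≈ 0.2897.
E_I = %ΔQ/%ΔY ≈ 1.833.
E_I > 1: normal good (luxury).

1.833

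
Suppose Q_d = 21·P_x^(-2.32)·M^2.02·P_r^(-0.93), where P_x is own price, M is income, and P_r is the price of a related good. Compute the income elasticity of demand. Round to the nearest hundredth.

2.02

For a Cobb–Douglas (constant-elasticity) form Q_d = A·M^α·…, the elasticity with respect to M equals the exponent α at every point.
Here the exponent on M is 2.02, so the income elasticity of demand is 2.02.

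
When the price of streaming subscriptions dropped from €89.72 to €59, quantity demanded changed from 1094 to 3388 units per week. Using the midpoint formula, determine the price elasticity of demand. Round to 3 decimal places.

%ΔQ = (3388 − 1094)/[(1094 + 3388)/2] = 2294/2241 ≈ 1.0237.
%ΔP = (59 − 89.72)/[(89.72 + 59)/2] = -30.72/74.36 ≈ -0.4131.
Arc elasticity E = %ΔQ/%ΔP ≈ 1.0237/-0.4131 ≈ -2.478.
|E| > 1: demand is elastic over this range.

-2.478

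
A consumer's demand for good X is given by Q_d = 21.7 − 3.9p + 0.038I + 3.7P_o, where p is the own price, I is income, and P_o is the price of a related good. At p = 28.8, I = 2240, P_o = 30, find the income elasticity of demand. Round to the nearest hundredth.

Q_d = 21.7 − 3.9(28.8) + 0.038(2240) + 3.7(30) = 21.7 − 112.32 + 85.12 + 111 = 105.5.
∂Q_d/∂I = +0.038, so E_I = 0.038·(2240/105.5) ≈ 0.81.
E_I ∈ (0,1): normal good (necessity).

0.81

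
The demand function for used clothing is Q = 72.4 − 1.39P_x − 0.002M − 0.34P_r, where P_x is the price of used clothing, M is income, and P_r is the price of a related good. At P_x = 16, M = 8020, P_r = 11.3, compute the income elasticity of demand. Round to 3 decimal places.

-0.530

First evaluate Q: 72.4 − 1.39(16) − 0.002(8020) − 0.34(11.3) = 72.4 − 22.24 − 16.04 − 3.842 = 30.278.
∂Q/∂M = −0.002, so E_I = -0.002·(8020/30.278) ≈ -0.530.
E_I < 0: inferior good.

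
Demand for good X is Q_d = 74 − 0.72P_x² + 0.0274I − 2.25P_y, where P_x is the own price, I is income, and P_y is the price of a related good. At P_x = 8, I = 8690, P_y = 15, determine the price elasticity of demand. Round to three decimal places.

First evaluate Q_d: 74 − 0.72(8)² + 0.0274(8690) − 2.25(15) = 74 − 46.08 + 238.106 − 33.75 = 232.276.
∂Q_d/∂P_x = −2·0.72·P_x = -11.52, so E_p = -11.52·(8/232.276) ≈ -0.397.
|E_p| < 1: demand is inelastic.

-0.397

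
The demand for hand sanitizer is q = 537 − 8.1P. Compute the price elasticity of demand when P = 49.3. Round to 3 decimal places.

At P = 49.3, q = 137.67.
dq/dP = −8.1.
Point elasticity E = (dq/dP)·(P/q) = -8.1 × 49.3/137.67 ≈ -2.901.
|E| > 1, so demand is elastic at this price.

-2.901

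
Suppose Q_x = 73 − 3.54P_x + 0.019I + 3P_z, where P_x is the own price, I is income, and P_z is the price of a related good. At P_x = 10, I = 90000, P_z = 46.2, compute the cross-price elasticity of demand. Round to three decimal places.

0.073

Evaluating quantity at (P_x, I, P_z) gives Q_x = 73 − 3.54(10) + 0.019(90000) + 3(46.2) = 73 − 35.4 + 1710 + 138.6 = 1886.2.
∂Q_x/∂P_z = +3, so E_xy = 3·(46.2/1886.2) ≈ 0.073.
E_xy > 0: the goods are substitutes.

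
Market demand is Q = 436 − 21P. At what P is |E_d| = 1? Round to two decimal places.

For linear demand Q = a − bP, E = −bP/(a − bP). |E| = 1 ⇒ bP = a − bP ⇒ P = a/(2b).
P = 436/(2·21) ≈ 10.38.

10.38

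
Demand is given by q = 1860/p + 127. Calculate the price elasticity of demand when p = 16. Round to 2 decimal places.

At p = 16, q = 243.25.
dq/dp = −1860/p² = −7.2656.
Point elasticity E = (dq/dp)·(p/q) = -7.2656 × 16/243.25 ≈ -0.48.
|E| < 1, so demand is inelastic at this price.

-0.48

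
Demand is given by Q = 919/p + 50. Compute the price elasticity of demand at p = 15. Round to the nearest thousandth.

-0.551

At p = 15, Q = 111.2667.
dQ/dp = −919/p² = −4.0844.
Point elasticity E = (dQ/dp)·(p/Q) = -4.0844 × 15/111.2667 ≈ -0.551.
|E| < 1, so demand is inelastic at this price.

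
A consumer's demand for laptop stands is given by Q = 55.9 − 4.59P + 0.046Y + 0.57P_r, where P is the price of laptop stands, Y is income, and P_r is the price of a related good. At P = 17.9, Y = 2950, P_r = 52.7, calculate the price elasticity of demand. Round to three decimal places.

-0.589

First evaluate Q: 55.9 − 4.59(17.9) + 0.046(2950) + 0.57(52.7) = 55.9 − 82.161 + 135.7 + 30.039 = 139.478.
∂Q/∂P = −4.59, so E_p = (−4.59)·(17.9/139.478) ≈ -0.589.
|E_p| < 1: demand is inelastic.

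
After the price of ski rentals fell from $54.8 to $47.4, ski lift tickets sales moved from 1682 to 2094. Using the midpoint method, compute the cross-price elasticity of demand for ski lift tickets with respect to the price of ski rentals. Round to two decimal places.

-1.51

%ΔQ_x = (2094 − 1682)/[(1682+2094)/2] = 412/1888 ≈ 0.2182.
%ΔP_y = (47.4 − 54.8)/[(54.8+47.4)/2] ≈ -0.1448.
E_xy = 0.2182/-0.1448 ≈ -1.51.
E_xy < 0, so ski lift tickets and ski rentals are complements.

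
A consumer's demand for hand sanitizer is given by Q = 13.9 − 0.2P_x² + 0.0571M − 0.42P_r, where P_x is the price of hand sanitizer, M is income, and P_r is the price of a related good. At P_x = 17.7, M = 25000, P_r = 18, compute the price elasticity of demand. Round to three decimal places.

First evaluate Q: 13.9 − 0.2(17.7)² + 0.0571(25000) − 0.42(18) = 13.9 − 62.658 + 1427.5 − 7.56 = 1371.182.
∂Q/∂P_x = −2·0.2·P_x = -7.08, so E_p = -7.08·(17.7/1371.182) ≈ -0.091.
|E_p| < 1: demand is inelastic.

-0.091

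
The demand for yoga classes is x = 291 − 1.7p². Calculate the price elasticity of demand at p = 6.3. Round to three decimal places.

At p = 6.3, x = 223.527.
dx/dp = −2·1.7·p = −21.42.
Point elasticity E = (dx/dp)·(p/x) = -21.42 × 6.3/223.527 ≈ -0.604.
|E| < 1, so demand is inelastic at this price.

-0.604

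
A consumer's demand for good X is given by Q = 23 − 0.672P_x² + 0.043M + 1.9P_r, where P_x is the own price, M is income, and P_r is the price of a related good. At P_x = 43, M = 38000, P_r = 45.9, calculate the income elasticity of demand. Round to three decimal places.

3.257

Q = 23 − 0.672(43)² + 0.043(38000) + 1.9(45.9) = 23 − 1242.528 + 1634 + 87.21 = 501.682.
∂Q/∂M = +0.043, so E_I = 0.043·(38000/501.682) ≈ 3.257.
E_I > 1: normal good (luxury).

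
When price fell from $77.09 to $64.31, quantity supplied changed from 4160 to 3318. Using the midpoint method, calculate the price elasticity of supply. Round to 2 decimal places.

%ΔQ = (3318 − 4160)/[(4160 + 3318)/2] = -842/3739 ≈ -0.2252.
%ΔP = (64.31 − 77.09)/[(77.09 + 64.31)/2] = -12.78/70.7 ≈ -0.1808.
Arc elasticity E = %ΔQ/%ΔP ≈ -0.2252/-0.1808 ≈ 1.25.
|E| > 1: supply is elastic over this range.

1.25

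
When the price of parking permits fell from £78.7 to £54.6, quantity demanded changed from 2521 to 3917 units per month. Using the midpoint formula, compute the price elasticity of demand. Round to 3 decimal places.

-1.199

%ΔQ = (3917 − 2521)/[(2521 + 3917)/2] = 1396/3219 ≈ 0.4337.
%Δp = (54.6 − 78.7)/[(78.7 + 54.6)/2] = -24.1/66.65 ≈ -0.3616.
Arc elasticity E = %ΔQ/%Δp ≈ 0.4337/-0.3616 ≈ -1.199.
|E| > 1: demand is elastic over this range.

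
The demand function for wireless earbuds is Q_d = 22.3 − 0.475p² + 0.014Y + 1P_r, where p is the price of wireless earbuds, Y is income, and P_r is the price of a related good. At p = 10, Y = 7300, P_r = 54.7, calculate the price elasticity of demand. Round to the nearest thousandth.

Substituting, Q_d = 22.3 − 0.475(10)² + 0.014(7300) + 1(54.7) = 22.3 − 47.5 + 102.2 + 54.7 = 131.7.
∂Q_d/∂p = −2·0.475·p = -9.5, so E_p = -9.5·(10/131.7) ≈ -0.721.
|E_p| < 1: demand is inelastic.

-0.721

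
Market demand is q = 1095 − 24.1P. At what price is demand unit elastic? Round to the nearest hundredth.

For linear demand q = a − bP, E = −bP/(a − bP). |E| = 1 ⇒ bP = a − bP ⇒ P = a/(2b).
P = 1095/(2·24.1) ≈ 22.72.

22.72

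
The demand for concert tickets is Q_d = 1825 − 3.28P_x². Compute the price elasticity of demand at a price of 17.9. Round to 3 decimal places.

At P_x = 17.9, Q_d = 774.0552.
dQ_d/dP_x = −2·3.28·P_x = −117.424.
Point elasticity E = (dQ_d/dP_x)·(P_x/Q_d) = -117.424 × 17.9/774.0552 ≈ -2.715.
|E| > 1, so demand is elastic at this price.

-2.715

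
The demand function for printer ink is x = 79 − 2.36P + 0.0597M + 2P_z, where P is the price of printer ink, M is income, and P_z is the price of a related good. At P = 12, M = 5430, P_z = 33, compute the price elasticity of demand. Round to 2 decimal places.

First evaluate x: 79 − 2.36(12) + 0.0597(5430) + 2(33) = 79 − 28.32 + 324.171 + 66 = 440.851.
∂x/∂P = −2.36, so E_p = (−2.36)·(12/440.851) ≈ -0.06.
|E_p| < 1: demand is inelastic.

-0.06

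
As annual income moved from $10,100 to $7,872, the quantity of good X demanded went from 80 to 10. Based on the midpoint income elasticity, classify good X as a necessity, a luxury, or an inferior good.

%ΔQ = (10 − 80)/[(80+10)/2] = -70/45 ≈ -1.5556.
%ΔI = (7,872 − 10,100)/[(10,100+7,872)/2] = -2228/8986 ≈ -0.2479.
E_I = %ΔQ/%ΔI ≈ 6.274.
E_I > 1: normal good (luxury).

luxury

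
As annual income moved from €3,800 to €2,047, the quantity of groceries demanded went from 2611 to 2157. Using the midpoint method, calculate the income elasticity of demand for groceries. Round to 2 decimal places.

0.32

%ΔQ = (2157 − 2611)/[(2611+2157)/2] = -454/2384 ≈ -0.1904.
%ΔI = (2,047 − 3,800)/[(3,800+2,047)/2] = -1753/2923.5 ≈ -0.5996.
E_I = %ΔQ/%ΔI ≈ 0.32.
E_I ∈ (0,1): normal good (necessity).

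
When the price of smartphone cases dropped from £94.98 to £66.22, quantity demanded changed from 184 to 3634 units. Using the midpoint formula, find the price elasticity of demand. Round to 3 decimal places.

-5.065

%ΔQ = (3634 − 184)/[(184 + 3634)/2] = 3450/1909 ≈ 1.8072.
%Δp = (66.22 − 94.98)/[(94.98 + 66.22)/2] = -28.76/80.6 ≈ -0.3568.
Arc elasticity E = %ΔQ/%Δp ≈ 1.8072/-0.3568 ≈ -5.065.
|E| > 1: demand is elastic over this range.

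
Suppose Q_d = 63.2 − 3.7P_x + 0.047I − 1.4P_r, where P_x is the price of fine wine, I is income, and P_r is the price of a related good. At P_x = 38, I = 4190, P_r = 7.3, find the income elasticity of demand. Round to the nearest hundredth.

At the given point, Q_d = 63.2 − 3.7(38) + 0.047(4190) − 1.4(7.3) = 63.2 − 140.6 + 196.93 − 10.22 = 109.31.
∂Q_d/∂I = +0.047, so E_I = 0.047·(4190/109.31) ≈ 1.80.
E_I > 1: normal good (luxury).

1.80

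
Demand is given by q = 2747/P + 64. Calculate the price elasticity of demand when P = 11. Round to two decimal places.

At P = 11, q = 313.7273.
dq/dP = −2747/P² = −22.7025.
Point elasticity E = (dq/dP)·(P/q) = -22.7025 × 11/313.7273 ≈ -0.80.
|E| < 1, so demand is inelastic at this price.

-0.80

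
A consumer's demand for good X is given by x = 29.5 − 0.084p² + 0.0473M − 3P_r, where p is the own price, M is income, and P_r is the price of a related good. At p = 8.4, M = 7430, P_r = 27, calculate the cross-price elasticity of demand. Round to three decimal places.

Substituting, x = 29.5 − 0.084(8.4)² + 0.0473(7430) − 3(27) = 29.5 − 5.927 + 351.439 − 81 = 294.012.
∂x/∂P_r = −3, so E_xy = -3·(27/294.012) ≈ -0.275.
E_xy < 0: the goods are complements.

-0.275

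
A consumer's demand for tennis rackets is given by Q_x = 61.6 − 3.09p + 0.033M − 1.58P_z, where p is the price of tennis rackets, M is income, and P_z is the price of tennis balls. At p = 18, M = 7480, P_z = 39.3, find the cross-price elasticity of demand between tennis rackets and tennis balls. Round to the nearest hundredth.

-0.33

First evaluate Q_x: 61.6 − 3.09(18) + 0.033(7480) − 1.58(39.3) = 61.6 − 55.62 + 246.84 − 62.094 = 190.726.
∂Q_x/∂P_z = −1.58, so E_xy = -1.58·(39.3/190.726) ≈ -0.33.
E_xy < 0: the goods are complements.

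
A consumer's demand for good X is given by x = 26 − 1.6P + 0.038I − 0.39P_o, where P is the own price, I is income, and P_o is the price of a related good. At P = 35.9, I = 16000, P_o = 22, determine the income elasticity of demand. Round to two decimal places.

At the given point, x = 26 − 1.6(35.9) + 0.038(16000) − 0.39(22) = 26 − 57.44 + 608 − 8.58 = 567.98.
∂x/∂I = +0.038, so E_I = 0.038·(16000/567.98) ≈ 1.07.
E_I > 1: normal good (luxury).

1.07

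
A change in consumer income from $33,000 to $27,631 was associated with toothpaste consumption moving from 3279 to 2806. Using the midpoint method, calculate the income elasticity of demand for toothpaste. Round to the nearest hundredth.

0.88

%ΔQ = (2806 − 3279)/[(3279+2806)/2] = -473/3042.5 ≈ -0.1555.
%ΔY = (27,631 − 33,000)/[(33,000+27,631)/2] = -5369/30315.5 ≈ -0.1771.
E_I = %ΔQ/%ΔY ≈ 0.88.
E_I ∈ (0,1): normal good (necessity).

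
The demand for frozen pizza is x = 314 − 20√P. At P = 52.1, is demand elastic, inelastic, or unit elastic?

inelastic

At P = 52.1, x = 169.6393.
dx/dP = −20/(2√P) = −20/(2·7.218).
Point elasticity E = (dx/dP)·(P/x) = -1.3854 × 52.1/169.6393 ≈ -0.425.
|E| ≈ 0.425 < 1, so demand is inelastic.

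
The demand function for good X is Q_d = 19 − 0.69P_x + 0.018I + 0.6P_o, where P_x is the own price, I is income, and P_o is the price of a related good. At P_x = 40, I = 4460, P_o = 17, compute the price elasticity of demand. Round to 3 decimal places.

First evaluate Q_d: 19 − 0.69(40) + 0.018(4460) + 0.6(17) = 19 − 27.6 + 80.28 + 10.2 = 81.88.
∂Q_d/∂P_x = −0.69, so E_p = (−0.69)·(40/81.88) ≈ -0.337.
|E_p| < 1: demand is inelastic.

-0.337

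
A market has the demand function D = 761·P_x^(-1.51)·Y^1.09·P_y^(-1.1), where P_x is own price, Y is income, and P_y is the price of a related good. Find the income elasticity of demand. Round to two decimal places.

1.09

For a Cobb–Douglas (constant-elasticity) form D = A·Y^α·…, the elasticity with respect to Y equals the exponent α at every point.
Here the exponent on Y is 1.09, so the income elasticity of demand is 1.09.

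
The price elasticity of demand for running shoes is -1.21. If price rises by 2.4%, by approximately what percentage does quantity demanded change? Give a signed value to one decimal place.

-2.9

%ΔQ ≈ E × %ΔP = (-1.21) × (2.4%) ≈ -2.9%.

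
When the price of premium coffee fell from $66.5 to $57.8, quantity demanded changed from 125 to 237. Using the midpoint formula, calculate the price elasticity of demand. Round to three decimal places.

%ΔQ = (237 − 125)/[(125 + 237)/2] = 112/181 ≈ 0.6188.
%ΔP = (57.8 − 66.5)/[(66.5 + 57.8)/2] = -8.7/62.15 ≈ -0.1400.
Arc elasticity E = %ΔQ/%ΔP ≈ 0.6188/-0.1400 ≈ -4.420.
|E| > 1: demand is elastic over this range.

-4.420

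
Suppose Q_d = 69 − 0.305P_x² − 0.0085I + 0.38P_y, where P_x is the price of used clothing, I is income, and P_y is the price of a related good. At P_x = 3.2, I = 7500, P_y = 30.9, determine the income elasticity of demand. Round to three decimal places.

Substituting, Q_d = 69 − 0.305(3.2)² − 0.0085(7500) + 0.38(30.9) = 69 − 3.1232 − 63.75 + 11.742 = 13.8688.
∂Q_d/∂I = −0.0085, so E_I = -0.0085·(7500/13.8688) ≈ -4.597.
E_I < 0: inferior good.

-4.597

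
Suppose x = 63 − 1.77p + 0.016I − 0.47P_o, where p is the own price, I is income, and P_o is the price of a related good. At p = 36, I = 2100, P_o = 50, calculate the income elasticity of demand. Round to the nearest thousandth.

3.582

Evaluating quantity at (p, I, P_o) gives x = 63 − 1.77(36) + 0.016(2100) − 0.47(50) = 63 − 63.72 + 33.6 − 23.5 = 9.38.
∂x/∂I = +0.016, so E_I = 0.016·(2100/9.38) ≈ 3.582.
E_I > 1: normal good (luxury).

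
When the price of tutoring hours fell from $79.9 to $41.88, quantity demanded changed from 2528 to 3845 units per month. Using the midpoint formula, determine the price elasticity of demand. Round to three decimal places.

-0.662

%ΔQ = (3845 − 2528)/[(2528 + 3845)/2] = 1317/3186.5 ≈ 0.4133.
%Δp = (41.88 − 79.9)/[(79.9 + 41.88)/2] = -38.02/60.89 ≈ -0.6244.
Arc elasticity E = %ΔQ/%Δp ≈ 0.4133/-0.6244 ≈ -0.662.
|E| < 1: demand is inelastic over this range.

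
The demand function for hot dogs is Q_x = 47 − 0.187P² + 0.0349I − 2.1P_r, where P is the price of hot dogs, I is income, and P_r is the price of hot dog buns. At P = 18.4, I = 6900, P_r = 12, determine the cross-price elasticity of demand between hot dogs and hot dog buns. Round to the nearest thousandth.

-0.126

First evaluate Q_x: 47 − 0.187(18.4)² + 0.0349(6900) − 2.1(12) = 47 − 63.3107 + 240.81 − 25.2 = 199.2993.
∂Q_x/∂P_r = −2.1, so E_xy = -2.1·(12/199.2993) ≈ -0.126.
E_xy < 0: the goods are complements.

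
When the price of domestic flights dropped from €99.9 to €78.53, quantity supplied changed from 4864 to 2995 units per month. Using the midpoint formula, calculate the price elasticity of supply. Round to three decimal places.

%Δq = (2995 − 4864)/[(4864 + 2995)/2] = -1869/3929.5 ≈ -0.4756.
%ΔP = (78.53 − 99.9)/[(99.9 + 78.53)/2] = -21.37/89.215 ≈ -0.2395.
Arc elasticity E = %Δq/%ΔP ≈ -0.4756/-0.2395 ≈ 1.986.
|E| > 1: supply is elastic over this range.

1.986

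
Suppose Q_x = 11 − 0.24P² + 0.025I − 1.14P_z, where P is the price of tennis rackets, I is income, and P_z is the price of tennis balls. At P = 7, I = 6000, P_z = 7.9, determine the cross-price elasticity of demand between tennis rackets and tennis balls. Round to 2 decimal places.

-0.06

First evaluate Q_x: 11 − 0.24(7)² + 0.025(6000) − 1.14(7.9) = 11 − 11.76 + 150 − 9.006 = 140.234.
∂Q_x/∂P_z = −1.14, so E_xy = -1.14·(7.9/140.234) ≈ -0.06.
E_xy < 0: the goods are complements.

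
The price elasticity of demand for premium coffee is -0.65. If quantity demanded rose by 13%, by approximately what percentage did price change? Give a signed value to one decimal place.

%ΔQ ≈ E × %ΔP ⇒ %ΔP = %ΔQ / E = (13%)/(-0.65) = -20.0%.

-20.0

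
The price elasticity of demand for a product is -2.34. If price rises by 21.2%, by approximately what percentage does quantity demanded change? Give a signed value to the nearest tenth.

-49.6

%ΔQ ≈ E × %ΔP = (-2.34) × (21.2%) ≈ -49.6%.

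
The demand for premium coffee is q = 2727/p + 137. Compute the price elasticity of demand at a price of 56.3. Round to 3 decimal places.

-0.261

At p = 56.3, q = 185.4369.
dq/dp = −2727/p² = −0.8603.
Point elasticity E = (dq/dp)·(p/q) = -0.8603 × 56.3/185.4369 ≈ -0.261.
|E| < 1, so demand is inelastic at this price.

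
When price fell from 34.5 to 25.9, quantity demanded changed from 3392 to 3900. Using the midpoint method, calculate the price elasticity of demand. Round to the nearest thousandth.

-0.489

%Δq = (3900 − 3392)/[(3392 + 3900)/2] = 508/3646 ≈ 0.1393.
%Δp = (25.9 − 34.5)/[(34.5 + 25.9)/2] = -8.6/30.2 ≈ -0.2848.
Arc elasticity E = %Δq/%Δp ≈ 0.1393/-0.2848 ≈ -0.489.
|E| < 1: demand is inelastic over this range.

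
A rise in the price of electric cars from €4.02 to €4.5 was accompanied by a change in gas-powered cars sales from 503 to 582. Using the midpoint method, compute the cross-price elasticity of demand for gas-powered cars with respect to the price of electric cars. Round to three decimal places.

1.292

%ΔQ_x = (582 − 503)/[(503+582)/2] = 79/542.5 ≈ 0.1456.
%ΔP_y = (4.5 − 4.02)/[(4.02+4.5)/2] ≈ 0.1127.
E_xy = 0.1456/0.1127 ≈ 1.292.
E_xy > 0, so gas-powered cars and electric cars are substitutes.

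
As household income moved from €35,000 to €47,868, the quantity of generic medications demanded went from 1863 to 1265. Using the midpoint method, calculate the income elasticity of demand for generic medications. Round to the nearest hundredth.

-1.23

%ΔQ = (1265 − 1863)/[(1863+1265)/2] = -598/1564 ≈ -0.3824.
%ΔI = (47,868 − 35,000)/[(35,000+47,868)/2] = 12868/41434 ≈ 0.3106.
E_I = %ΔQ/%ΔI ≈ -1.23.
E_I < 0: inferior good.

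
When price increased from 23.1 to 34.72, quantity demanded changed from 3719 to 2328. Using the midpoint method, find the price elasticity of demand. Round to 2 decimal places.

%ΔQ = (2328 − 3719)/[(3719 + 2328)/2] = -1391/3023.5 ≈ -0.4601.
%Δp = (34.72 − 23.1)/[(23.1 + 34.72)/2] = 11.62/28.91 ≈ 0.4019.
Arc elasticity E = %ΔQ/%Δp ≈ -0.4601/0.4019 ≈ -1.14.
|E| > 1: demand is elastic over this range.

-1.14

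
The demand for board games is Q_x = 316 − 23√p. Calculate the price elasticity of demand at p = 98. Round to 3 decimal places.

-1.289

At p = 98, Q_x = 88.3116.
dQ_x/dp = −23/(2√p) = −23/(2·9.8995).
Point elasticity E = (dQ_x/dp)·(p/Q_x) = -1.1617 × 98/88.3116 ≈ -1.289.
|E| > 1, so demand is elastic at this price.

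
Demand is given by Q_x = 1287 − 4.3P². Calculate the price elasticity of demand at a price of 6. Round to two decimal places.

At P = 6, Q_x = 1132.2.
dQ_x/dP = −2·4.3·P = −51.6.
Point elasticity E = (dQ_x/dP)·(P/Q_x) = -51.6 × 6/1132.2 ≈ -0.27.
|E| < 1, so demand is inelastic at this price.

-0.27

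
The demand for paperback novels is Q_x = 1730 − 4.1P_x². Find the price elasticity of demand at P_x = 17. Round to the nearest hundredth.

-4.35

At P_x = 17, Q_x = 545.1.
dQ_x/dP_x = −2·4.1·P_x = −139.4.
Point elasticity E = (dQ_x/dP_x)·(P_x/Q_x) = -139.4 × 17/545.1 ≈ -4.35.
|E| > 1, so demand is elastic at this price.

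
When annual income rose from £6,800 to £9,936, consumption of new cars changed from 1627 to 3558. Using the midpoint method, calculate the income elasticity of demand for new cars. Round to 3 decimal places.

1.988

%ΔQ = (3558 − 1627)/[(1627+3558)/2] = 1931/2592.5 ≈ 0.7448.
%ΔM = (9,936 − 6,800)/[(6,800+9,936)/2] = 3136/8368 ≈ 0.3748.
E_I = %ΔQ/%ΔM ≈ 1.988.
E_I > 1: normal good (luxury).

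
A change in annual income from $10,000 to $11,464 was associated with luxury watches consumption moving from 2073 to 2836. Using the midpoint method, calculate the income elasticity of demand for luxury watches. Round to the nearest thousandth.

2.279

%ΔQ = (2836 − 2073)/[(2073+2836)/2] = 763/2454.5 ≈ 0.3109.
%ΔI = (11,464 − 10,000)/[(10,000+11,464)/2] = 1464/10732 ≈ 0.1364.
E_I = %ΔQ/%ΔI ≈ 2.279.
E_I > 1: normal good (luxury).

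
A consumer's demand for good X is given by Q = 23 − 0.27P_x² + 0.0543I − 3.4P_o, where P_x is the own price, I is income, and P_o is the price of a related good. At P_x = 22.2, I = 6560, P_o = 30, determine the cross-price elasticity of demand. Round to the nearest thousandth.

-0.708

First evaluate Q: 23 − 0.27(22.2)² + 0.0543(6560) − 3.4(30) = 23 − 133.0668 + 356.208 − 102 = 144.1412.
∂Q/∂P_o = −3.4, so E_xy = -3.4·(30/144.1412) ≈ -0.708.
E_xy < 0: the goods are complements.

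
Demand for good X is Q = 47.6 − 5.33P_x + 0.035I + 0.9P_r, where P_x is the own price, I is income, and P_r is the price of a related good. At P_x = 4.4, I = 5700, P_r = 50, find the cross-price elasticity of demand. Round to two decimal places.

First evaluate Q: 47.6 − 5.33(4.4) + 0.035(5700) + 0.9(50) = 47.6 − 23.452 + 199.5 + 45 = 268.648.
∂Q/∂P_r = +0.9, so E_xy = 0.9·(50/268.648) ≈ 0.17.
E_xy > 0: the goods are substitutes.

0.17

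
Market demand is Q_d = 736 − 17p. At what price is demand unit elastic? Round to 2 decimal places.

For linear demand Q_d = a − bp, E = −bp/(a − bp). |E| = 1 ⇒ bp = a − bp ⇒ p = a/(2b).
p = 736/(2·17) ≈ 21.65.

21.65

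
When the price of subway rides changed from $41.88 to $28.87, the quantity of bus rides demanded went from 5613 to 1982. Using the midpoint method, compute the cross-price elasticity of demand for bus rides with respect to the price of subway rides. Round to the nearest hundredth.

%ΔQ_x = (1982 − 5613)/[(5613+1982)/2] = -3631/3797.5 ≈ -0.9562.
%ΔP_y = (28.87 − 41.88)/[(41.88+28.87)/2] ≈ -0.3678.
E_xy = -0.9562/-0.3678 ≈ 2.60.
E_xy > 0, so bus rides and subway rides are substitutes.

2.60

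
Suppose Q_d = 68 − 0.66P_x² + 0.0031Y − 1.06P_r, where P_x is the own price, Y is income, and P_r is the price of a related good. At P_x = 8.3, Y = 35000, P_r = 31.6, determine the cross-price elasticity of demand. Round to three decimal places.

-0.343

Q_d = 68 − 0.66(8.3)² + 0.0031(35000) − 1.06(31.6) = 68 − 45.4674 + 108.5 − 33.496 = 97.5366.
∂Q_d/∂P_r = −1.06, so E_xy = -1.06·(31.6/97.5366) ≈ -0.343.
E_xy < 0: the goods are complements.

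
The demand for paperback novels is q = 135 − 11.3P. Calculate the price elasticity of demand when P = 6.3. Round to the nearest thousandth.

-1.116

At P = 6.3, q = 63.81.
dq/dP = −11.3.
Point elasticity E = (dq/dP)·(P/q) = -11.3 × 6.3/63.81 ≈ -1.116.
|E| > 1, so demand is elastic at this price.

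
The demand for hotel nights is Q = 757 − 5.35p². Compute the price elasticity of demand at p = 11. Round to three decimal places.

At p = 11, Q = 109.65.
dQ/dp = −2·5.35·p = −117.7.
Point elasticity E = (dQ/dp)·(p/Q) = -117.7 × 11/109.65 ≈ -11.808.
|E| > 1, so demand is elastic at this price.

-11.808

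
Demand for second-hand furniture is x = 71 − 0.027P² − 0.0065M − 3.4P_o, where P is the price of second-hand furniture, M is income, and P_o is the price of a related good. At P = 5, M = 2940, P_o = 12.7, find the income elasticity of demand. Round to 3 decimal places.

-2.378

Substituting, x = 71 − 0.027(5)² − 0.0065(2940) − 3.4(12.7) = 71 − 0.675 − 19.11 − 43.18 = 8.035.
∂x/∂M = −0.0065, so E_I = -0.0065·(2940/8.035) ≈ -2.378.
E_I < 0: inferior good.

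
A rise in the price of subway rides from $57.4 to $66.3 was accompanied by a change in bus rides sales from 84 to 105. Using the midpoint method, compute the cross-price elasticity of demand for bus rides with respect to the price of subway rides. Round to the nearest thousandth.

1.544

%ΔQ_x = (105 − 84)/[(84+105)/2] = 21/94.5 ≈ 0.2222.
%ΔP_y = (66.3 − 57.4)/[(57.4+66.3)/2] ≈ 0.1439.
E_xy = 0.2222/0.1439 ≈ 1.544.
E_xy > 0, so bus rides and subway rides are substitutes.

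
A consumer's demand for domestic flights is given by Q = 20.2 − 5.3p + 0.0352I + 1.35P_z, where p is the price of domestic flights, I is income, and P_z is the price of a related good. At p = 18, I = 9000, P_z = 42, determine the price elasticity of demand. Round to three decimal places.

-0.320

Substituting, Q = 20.2 − 5.3(18) + 0.0352(9000) + 1.35(42) = 20.2 − 95.4 + 316.8 + 56.7 = 298.3.
∂Q/∂p = −5.3, so E_p = (−5.3)·(18/298.3) ≈ -0.320.
|E_p| < 1: demand is inelastic.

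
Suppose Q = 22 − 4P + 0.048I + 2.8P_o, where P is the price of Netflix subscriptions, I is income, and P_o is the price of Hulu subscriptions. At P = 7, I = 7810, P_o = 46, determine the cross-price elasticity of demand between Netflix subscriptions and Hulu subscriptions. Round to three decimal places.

At the given point, Q = 22 − 4(7) + 0.048(7810) + 2.8(46) = 22 − 28 + 374.88 + 128.8 = 497.68.
∂Q/∂P_o = +2.8, so E_xy = 2.8·(46/497.68) ≈ 0.259.
E_xy > 0: the goods are substitutes.

0.259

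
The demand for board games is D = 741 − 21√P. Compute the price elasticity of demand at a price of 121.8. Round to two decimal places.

At P = 121.8, D = 509.2376.
dD/dP = −21/(2√P) = −21/(2·11.0363).
Point elasticity E = (dD/dP)·(P/D) = -0.9514 × 121.8/509.2376 ≈ -0.23.
|E| < 1, so demand is inelastic at this price.

-0.23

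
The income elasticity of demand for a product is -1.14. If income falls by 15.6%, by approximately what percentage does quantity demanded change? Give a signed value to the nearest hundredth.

17.78

%ΔQ ≈ E × %ΔI = (-1.14) × (-15.6%) ≈ 17.78%.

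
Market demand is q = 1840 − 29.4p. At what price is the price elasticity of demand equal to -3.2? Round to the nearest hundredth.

Set −bp/(a − bp) = −3.2 ⇒ bp = 3.2(a − bp) ⇒ bp(1+3.2) = 3.2·a.
p = 3.2·1840/(29.4·4.2) ≈ 47.68.

47.68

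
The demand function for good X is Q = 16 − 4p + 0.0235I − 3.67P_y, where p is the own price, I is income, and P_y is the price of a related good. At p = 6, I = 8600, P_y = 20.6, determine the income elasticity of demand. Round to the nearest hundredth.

1.71

Q = 16 − 4(6) + 0.0235(8600) − 3.67(20.6) = 16 − 24 + 202.1 − 75.602 = 118.498.
∂Q/∂I = +0.0235, so E_I = 0.0235·(8600/118.498) ≈ 1.71.
E_I > 1: normal good (luxury).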